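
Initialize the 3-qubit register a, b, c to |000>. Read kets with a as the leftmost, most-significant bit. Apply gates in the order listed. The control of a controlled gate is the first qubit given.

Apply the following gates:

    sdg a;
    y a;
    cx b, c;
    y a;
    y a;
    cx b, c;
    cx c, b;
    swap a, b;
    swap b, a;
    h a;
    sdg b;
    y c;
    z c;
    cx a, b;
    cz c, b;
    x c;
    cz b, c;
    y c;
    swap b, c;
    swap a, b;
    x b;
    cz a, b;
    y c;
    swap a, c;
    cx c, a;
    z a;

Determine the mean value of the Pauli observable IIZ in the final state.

The observable IIZ averages to -1.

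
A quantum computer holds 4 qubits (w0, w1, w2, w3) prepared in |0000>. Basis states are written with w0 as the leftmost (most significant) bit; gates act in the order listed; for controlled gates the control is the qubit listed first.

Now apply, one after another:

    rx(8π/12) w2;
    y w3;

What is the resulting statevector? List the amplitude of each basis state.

The resulting statevector has amplitude I/2 on |0001>, sqrt(3)/2 on |0011>, and 0 on every other basis state.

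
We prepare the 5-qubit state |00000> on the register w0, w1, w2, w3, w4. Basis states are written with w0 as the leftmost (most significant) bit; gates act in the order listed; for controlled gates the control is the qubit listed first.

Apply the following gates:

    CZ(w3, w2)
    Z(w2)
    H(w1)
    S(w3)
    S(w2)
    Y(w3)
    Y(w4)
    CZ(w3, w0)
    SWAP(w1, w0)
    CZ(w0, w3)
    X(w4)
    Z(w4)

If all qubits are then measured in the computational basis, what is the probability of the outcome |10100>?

A full measurement returns |10100> with probability 0.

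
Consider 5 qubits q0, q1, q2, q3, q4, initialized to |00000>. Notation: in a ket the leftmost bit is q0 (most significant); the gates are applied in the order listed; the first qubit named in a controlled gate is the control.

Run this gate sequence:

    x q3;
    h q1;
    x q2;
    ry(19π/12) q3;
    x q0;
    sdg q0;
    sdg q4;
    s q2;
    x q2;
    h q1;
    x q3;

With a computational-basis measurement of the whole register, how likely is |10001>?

The probability of measuring |10001> is 0.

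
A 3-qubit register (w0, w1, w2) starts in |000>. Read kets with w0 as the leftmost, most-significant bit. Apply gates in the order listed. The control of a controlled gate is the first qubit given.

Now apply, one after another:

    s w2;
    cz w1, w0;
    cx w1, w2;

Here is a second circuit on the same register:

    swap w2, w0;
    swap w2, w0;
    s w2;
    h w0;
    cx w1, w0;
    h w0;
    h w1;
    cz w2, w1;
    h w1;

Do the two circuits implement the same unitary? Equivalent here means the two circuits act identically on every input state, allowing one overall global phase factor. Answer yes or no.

No — the two circuits implement different unitaries, even allowing a global phase.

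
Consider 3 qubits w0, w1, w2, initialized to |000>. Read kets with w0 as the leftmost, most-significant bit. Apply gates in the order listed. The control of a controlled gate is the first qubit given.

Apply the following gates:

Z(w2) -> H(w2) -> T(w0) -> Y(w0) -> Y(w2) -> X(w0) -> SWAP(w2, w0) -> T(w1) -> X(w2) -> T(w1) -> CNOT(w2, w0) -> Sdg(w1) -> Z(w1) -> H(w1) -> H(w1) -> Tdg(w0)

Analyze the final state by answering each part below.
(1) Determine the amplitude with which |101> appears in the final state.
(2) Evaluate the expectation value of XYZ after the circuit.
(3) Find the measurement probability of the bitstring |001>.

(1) The final state's coefficient on |101> equals -sqrt(2)*exp(3*I*pi/4)/2.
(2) The observable XYZ averages to 0.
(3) Outcome |001> occurs with probability 1/2.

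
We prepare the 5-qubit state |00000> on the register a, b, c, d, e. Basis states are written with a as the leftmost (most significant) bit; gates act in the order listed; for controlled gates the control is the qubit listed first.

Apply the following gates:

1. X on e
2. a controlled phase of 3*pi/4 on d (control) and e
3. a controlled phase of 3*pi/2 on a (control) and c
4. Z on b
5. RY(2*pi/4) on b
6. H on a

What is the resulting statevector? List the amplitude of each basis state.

The final amplitudes are 1/2 on |00001>, 1/2 on |01001>, 1/2 on |10001>, 1/2 on |11001>, and 0 on every other basis state.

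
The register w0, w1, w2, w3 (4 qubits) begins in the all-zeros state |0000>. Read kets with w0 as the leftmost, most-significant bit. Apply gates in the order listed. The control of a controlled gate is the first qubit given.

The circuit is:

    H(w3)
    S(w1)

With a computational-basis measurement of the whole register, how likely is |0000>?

A full measurement returns |0000> with probability 1/2.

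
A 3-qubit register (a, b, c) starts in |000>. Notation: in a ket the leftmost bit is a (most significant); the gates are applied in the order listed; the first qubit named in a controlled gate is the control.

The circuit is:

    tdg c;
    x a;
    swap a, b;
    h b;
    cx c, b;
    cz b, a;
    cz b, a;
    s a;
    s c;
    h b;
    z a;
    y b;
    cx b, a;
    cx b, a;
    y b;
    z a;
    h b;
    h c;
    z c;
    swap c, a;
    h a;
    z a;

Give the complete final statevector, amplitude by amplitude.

After the circuit, the state carries amplitude -sqrt(2)/2 on |100>, sqrt(2)/2 on |110>, and 0 on every other basis state. Key observation: the block from step 10 through step 17 cancels to the identity and can be dropped.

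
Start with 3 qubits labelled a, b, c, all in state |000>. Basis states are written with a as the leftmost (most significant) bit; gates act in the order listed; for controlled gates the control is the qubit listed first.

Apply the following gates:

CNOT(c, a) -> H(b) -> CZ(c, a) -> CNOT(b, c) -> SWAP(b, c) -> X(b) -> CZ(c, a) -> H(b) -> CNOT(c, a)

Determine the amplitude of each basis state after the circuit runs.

The resulting statevector has amplitude 1/2 on |000>, 0 on |001>, -1/2 on |010>, 0 on |011>, 0 on |100>, 1/2 on |101>, 0 on |110>, 1/2 on |111>.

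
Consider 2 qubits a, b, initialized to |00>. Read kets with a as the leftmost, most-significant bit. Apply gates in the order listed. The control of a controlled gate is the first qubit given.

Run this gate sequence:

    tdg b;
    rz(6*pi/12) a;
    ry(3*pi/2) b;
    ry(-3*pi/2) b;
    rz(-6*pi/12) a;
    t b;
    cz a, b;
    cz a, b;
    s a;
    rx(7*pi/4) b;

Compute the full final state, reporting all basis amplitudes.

The resulting statevector has amplitude -sqrt(sqrt(2) + 2)/2 on |00>, -I*sqrt(2 - sqrt(2))/2 on |01>, 0 on |10>, 0 on |11>. Key observation: the block from step 2 through step 5 cancels to the identity and can be dropped.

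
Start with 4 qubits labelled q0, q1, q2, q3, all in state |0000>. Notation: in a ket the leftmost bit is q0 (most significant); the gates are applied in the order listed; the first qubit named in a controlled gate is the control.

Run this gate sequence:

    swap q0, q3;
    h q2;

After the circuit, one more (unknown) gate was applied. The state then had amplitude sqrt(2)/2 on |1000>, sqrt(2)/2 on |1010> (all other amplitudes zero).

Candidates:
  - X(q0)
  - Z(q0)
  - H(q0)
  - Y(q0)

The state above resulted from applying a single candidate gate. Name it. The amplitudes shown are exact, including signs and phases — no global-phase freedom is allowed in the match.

The applied gate was X(q0).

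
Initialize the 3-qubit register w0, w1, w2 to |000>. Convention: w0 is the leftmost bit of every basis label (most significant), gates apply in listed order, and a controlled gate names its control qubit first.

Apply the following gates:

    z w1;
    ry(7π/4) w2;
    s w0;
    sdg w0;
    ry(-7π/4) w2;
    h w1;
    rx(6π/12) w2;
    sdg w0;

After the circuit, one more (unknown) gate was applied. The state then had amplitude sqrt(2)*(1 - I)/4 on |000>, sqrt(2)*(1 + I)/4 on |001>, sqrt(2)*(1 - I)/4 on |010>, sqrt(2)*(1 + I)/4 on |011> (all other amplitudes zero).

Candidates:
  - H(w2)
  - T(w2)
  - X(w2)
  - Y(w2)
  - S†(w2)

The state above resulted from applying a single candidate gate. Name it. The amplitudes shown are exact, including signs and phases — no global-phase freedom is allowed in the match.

The unique candidate consistent with the amplitudes is H(w2). Key observation: steps 2-5 multiply out to the identity, so the circuit reduces to the remaining gates.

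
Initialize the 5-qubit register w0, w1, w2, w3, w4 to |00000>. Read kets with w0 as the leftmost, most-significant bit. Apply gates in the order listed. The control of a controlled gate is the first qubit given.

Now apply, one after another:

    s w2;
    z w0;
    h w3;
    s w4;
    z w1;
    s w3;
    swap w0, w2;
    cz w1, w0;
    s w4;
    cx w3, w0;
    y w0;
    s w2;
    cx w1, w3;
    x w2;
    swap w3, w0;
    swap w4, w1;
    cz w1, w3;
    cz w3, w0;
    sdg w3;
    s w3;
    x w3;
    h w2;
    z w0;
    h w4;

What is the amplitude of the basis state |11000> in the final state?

|11000> carries amplitude 0 in the final state.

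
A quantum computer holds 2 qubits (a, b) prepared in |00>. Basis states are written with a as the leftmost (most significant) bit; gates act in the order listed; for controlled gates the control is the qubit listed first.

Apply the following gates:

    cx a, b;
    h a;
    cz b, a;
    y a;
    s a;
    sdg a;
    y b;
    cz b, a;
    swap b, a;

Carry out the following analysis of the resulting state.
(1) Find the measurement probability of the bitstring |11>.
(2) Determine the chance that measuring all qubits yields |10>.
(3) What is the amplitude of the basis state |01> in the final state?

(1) The probability of measuring |11> is 1/2.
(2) A full measurement returns |10> with probability 1/2.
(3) The final state's coefficient on |01> equals 0.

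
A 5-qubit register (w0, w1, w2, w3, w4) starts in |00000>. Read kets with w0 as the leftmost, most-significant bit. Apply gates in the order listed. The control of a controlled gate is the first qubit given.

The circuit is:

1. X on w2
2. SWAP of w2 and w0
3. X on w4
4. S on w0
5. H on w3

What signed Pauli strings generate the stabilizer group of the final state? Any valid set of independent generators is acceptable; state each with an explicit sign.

One valid set of independent stabilizer generators is +IIIXI, -ZIIII, +IZIII, +IIZII, -IIIIZ (any independent generating set of the same group is equally correct).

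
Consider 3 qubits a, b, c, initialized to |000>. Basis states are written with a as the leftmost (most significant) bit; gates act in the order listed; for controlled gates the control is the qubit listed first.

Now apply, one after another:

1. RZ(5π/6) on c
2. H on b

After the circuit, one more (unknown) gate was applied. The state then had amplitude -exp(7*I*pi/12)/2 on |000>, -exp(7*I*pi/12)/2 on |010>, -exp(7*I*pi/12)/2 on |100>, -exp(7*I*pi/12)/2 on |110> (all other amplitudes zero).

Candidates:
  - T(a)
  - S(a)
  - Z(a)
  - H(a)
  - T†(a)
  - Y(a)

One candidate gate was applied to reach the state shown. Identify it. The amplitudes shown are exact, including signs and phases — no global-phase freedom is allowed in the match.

The unique candidate consistent with the amplitudes is H(a).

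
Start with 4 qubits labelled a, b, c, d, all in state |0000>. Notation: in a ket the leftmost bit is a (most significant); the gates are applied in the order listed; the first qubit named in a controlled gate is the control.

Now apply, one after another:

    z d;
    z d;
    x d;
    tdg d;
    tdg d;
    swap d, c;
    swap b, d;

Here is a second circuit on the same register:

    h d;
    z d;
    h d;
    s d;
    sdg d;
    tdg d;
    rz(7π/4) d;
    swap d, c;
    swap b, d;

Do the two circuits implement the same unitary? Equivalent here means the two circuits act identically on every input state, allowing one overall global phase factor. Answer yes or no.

Yes — the two circuits implement the same unitary up to a global phase.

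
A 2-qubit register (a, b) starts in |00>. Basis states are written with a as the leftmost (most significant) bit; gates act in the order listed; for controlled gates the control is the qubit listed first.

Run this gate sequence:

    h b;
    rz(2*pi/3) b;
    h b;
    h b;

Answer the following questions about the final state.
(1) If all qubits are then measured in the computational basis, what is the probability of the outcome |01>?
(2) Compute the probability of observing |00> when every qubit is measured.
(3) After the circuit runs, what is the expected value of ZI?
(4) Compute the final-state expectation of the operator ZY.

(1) The probability of measuring |01> is 1/2. Key observation: the block from step 3 through step 4 cancels to the identity and can be dropped.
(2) Outcome |00> occurs with probability 1/2.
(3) In the final state, ZI has expectation 1.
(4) The expectation value of ZY is sqrt(3)/2.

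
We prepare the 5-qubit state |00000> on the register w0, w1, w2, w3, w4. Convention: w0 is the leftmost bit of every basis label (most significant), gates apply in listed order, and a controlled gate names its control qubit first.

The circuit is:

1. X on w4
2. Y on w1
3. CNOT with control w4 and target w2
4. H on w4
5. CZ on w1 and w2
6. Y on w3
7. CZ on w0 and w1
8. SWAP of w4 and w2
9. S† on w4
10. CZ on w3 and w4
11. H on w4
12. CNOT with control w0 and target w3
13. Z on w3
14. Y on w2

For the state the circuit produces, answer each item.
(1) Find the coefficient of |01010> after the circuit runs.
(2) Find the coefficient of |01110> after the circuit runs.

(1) The final state's coefficient on |01010> equals 1/2.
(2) The final state's coefficient on |01110> equals 1/2.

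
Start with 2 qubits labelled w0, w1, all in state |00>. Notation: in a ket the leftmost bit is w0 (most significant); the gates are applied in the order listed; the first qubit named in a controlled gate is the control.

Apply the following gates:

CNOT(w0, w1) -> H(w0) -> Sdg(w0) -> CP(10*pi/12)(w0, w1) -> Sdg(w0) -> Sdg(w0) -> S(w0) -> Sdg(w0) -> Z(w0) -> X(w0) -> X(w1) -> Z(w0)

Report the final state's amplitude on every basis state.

The final amplitudes are 0 on |00>, -sqrt(2)*I/2 on |01>, 0 on |10>, -sqrt(2)/2 on |11>. Key observation: steps 7-8 multiply out to the identity, so the circuit reduces to the remaining gates.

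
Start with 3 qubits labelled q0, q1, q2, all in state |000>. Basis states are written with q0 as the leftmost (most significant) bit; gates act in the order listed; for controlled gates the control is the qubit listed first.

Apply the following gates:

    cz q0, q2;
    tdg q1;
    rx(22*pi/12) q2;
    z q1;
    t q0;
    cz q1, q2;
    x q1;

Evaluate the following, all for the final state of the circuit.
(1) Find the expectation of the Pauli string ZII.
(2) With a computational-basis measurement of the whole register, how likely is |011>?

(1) In the final state, ZII has expectation 1.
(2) The probability of measuring |011> is 1/2 - sqrt(3)/4.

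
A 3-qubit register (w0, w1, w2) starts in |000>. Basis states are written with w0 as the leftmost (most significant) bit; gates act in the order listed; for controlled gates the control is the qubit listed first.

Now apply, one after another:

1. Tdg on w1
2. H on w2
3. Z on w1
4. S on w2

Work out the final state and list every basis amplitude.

After the circuit, the state carries amplitude sqrt(2)/2 on |000>, sqrt(2)*I/2 on |001>, and 0 on every other basis state.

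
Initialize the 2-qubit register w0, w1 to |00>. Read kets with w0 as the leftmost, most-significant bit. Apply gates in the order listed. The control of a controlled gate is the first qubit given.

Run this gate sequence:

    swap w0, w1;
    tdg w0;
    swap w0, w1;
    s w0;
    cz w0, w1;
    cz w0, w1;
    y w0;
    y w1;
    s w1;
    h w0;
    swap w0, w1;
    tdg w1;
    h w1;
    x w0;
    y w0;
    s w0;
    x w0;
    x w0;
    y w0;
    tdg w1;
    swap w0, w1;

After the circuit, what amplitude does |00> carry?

|00> carries amplitude 1/2 + exp(3*I*pi/4)/2 in the final state.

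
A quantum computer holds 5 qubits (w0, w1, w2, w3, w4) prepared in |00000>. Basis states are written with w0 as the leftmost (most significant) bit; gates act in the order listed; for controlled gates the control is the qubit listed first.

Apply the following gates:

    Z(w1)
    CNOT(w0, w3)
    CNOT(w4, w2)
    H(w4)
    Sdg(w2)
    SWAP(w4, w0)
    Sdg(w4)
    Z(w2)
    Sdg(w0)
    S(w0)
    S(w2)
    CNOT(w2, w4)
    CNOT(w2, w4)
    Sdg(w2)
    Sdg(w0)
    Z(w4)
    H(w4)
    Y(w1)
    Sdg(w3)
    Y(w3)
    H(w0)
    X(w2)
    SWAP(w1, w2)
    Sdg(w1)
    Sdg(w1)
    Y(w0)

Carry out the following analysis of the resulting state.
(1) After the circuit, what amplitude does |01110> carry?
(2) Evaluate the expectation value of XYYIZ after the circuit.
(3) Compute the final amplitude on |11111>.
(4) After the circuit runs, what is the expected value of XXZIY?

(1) The final state's coefficient on |01110> equals sqrt(2)*(1 - I)/4. Key observation: the block from step 10 through step 15 cancels to the identity and can be dropped.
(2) The observable XYYIZ averages to 0.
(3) The final state's coefficient on |11111> equals sqrt(2)*(1 + I)/4.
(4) The observable XXZIY averages to 0.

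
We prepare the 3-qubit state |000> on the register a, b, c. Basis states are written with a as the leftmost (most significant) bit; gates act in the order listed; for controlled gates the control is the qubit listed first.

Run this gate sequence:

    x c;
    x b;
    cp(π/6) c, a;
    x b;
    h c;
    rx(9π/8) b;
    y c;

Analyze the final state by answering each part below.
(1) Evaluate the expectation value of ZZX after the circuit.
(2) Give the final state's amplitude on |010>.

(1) The expectation value of ZZX is -sqrt(sqrt(2) + 2)/2.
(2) |010> carries amplitude sqrt(2)*cos(pi/16)/2 in the final state.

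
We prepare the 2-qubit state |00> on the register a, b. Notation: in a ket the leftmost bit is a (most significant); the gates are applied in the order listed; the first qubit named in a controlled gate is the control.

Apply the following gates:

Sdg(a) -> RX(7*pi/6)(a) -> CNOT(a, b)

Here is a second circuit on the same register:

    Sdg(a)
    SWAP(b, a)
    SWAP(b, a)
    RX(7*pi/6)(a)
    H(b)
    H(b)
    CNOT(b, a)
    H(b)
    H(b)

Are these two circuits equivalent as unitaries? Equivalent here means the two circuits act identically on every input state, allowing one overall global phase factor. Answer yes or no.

No, they are not equivalent — no single phase factor reconciles the two unitaries.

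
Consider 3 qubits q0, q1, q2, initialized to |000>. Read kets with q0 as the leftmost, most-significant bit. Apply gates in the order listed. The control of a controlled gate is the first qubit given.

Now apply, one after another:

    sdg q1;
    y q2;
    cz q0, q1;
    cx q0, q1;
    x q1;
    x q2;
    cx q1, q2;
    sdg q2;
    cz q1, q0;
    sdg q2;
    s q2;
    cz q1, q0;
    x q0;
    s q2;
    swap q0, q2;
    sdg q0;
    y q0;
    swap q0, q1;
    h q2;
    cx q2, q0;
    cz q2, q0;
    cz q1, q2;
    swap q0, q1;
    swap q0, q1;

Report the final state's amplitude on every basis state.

The resulting statevector has amplitude sqrt(2)*I/2 on |001>, -sqrt(2)*I/2 on |100>, and 0 on every other basis state. Key observation: steps 9-12 multiply out to the identity, so the circuit reduces to the remaining gates.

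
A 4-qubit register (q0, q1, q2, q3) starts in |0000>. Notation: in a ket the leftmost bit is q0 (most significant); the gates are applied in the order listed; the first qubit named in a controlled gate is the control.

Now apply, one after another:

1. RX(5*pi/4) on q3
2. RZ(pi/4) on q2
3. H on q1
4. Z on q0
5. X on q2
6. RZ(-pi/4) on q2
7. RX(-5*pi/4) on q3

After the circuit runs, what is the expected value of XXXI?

In the final state, XXXI has expectation 0.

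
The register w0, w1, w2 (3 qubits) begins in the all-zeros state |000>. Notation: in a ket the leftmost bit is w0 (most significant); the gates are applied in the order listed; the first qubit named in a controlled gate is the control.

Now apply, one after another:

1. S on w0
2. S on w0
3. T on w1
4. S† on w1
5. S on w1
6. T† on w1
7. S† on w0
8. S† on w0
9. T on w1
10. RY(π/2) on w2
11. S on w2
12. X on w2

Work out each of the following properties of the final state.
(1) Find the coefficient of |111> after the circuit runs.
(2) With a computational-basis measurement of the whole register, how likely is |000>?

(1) |111> carries amplitude 0 in the final state. Key observation: steps 1-8 multiply out to the identity, so the circuit reduces to the remaining gates.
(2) Outcome |000> occurs with probability 1/2.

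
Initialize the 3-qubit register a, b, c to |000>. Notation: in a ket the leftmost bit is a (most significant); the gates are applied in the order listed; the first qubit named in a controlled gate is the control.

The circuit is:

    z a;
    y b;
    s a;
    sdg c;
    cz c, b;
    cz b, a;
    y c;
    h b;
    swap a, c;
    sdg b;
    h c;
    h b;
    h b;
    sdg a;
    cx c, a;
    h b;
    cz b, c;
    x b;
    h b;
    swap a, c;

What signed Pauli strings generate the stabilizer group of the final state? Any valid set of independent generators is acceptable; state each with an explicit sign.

The final state is stabilized by the group generated by -XZY, +IYZ, -ZIZ; other independent generating sets are equally valid.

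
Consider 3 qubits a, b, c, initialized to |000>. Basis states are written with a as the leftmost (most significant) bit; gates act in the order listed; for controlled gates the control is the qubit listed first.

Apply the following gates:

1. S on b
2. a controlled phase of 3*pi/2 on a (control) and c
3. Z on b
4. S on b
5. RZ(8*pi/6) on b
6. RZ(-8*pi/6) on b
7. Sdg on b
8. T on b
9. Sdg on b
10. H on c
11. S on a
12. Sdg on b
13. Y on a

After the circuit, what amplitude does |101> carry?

The amplitude on |101> is sqrt(2)*I/2. Key observation: gates 4-7 undo each other exactly, leaving only the rest of the circuit to track.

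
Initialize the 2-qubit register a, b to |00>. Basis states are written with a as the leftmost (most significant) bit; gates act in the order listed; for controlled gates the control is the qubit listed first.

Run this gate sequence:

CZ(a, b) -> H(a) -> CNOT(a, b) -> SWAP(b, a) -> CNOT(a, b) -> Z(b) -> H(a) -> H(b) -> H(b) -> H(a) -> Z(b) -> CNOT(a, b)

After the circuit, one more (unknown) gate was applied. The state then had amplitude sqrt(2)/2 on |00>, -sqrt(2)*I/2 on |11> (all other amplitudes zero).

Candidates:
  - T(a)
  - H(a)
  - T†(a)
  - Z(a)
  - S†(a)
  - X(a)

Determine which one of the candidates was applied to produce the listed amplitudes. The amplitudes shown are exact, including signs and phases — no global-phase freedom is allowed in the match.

It was S†(a) that produced the state shown. Key observation: the block from step 5 through step 12 cancels to the identity and can be dropped.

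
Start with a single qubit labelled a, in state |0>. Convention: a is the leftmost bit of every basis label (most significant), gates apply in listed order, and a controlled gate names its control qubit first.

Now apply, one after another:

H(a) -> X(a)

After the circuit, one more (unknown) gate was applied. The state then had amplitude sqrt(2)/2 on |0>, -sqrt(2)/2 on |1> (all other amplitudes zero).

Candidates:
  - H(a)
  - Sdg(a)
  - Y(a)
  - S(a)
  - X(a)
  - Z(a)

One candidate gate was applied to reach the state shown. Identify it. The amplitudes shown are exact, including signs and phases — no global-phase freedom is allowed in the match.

It was Z(a) that produced the state shown.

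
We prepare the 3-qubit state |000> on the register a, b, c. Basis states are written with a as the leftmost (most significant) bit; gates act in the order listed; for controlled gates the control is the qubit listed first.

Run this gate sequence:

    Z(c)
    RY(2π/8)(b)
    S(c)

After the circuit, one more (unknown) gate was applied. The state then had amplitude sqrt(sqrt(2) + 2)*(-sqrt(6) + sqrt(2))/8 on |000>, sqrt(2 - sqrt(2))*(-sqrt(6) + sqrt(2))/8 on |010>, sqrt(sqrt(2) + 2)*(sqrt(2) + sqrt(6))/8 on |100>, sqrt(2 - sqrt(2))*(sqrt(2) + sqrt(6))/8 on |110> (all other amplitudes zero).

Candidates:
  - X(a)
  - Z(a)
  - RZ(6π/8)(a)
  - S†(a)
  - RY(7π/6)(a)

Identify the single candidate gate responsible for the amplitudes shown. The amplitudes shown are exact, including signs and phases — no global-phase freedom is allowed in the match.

The applied gate was RY(7π/6)(a).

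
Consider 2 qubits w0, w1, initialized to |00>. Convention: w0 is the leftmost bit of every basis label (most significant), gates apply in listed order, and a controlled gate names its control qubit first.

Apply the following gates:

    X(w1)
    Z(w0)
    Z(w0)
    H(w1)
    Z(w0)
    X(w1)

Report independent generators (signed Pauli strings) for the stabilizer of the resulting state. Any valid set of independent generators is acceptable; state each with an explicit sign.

One valid set of independent stabilizer generators is -IX, +ZI (any independent generating set of the same group is equally correct).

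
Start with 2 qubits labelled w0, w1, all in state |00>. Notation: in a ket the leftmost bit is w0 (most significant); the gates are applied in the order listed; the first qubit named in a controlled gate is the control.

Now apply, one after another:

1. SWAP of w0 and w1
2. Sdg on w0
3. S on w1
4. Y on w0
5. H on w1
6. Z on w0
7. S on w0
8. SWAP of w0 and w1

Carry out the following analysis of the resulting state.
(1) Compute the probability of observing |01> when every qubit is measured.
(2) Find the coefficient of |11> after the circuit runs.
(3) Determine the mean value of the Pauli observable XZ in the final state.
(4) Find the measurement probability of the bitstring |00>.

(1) Outcome |01> occurs with probability 1/2.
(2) The final state's coefficient on |11> equals sqrt(2)/2.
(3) In the final state, XZ has expectation -1.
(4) The probability of measuring |00> is 0.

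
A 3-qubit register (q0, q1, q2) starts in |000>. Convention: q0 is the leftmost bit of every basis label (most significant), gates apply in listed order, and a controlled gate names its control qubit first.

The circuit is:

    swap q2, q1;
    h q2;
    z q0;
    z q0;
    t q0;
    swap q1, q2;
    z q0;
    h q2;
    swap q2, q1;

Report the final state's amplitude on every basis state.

After the circuit, the state carries amplitude 1/2 on |000>, 1/2 on |001>, 1/2 on |010>, 1/2 on |011>, 0 on |100>, 0 on |101>, 0 on |110>, 0 on |111>.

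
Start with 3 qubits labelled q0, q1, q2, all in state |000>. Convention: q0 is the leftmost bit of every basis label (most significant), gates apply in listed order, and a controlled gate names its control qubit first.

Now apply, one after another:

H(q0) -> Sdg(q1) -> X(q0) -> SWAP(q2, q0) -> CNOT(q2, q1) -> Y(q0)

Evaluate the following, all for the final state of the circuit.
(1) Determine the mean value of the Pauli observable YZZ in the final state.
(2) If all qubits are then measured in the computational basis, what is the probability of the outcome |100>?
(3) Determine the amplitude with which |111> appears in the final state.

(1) In the final state, YZZ has expectation 0.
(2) A full measurement returns |100> with probability 1/2.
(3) The final state's coefficient on |111> equals sqrt(2)*I/2.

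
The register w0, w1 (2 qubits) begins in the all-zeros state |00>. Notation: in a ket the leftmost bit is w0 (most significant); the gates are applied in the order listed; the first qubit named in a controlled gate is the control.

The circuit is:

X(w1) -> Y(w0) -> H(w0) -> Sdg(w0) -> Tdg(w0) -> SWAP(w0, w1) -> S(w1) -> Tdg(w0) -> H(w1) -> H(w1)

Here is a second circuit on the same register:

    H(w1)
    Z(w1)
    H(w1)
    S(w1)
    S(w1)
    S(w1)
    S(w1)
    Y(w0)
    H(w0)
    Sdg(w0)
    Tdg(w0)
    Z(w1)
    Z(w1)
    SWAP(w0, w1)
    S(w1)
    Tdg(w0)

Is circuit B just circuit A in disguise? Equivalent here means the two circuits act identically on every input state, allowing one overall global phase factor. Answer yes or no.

Yes, they are equivalent — the unitaries differ by at most a global phase.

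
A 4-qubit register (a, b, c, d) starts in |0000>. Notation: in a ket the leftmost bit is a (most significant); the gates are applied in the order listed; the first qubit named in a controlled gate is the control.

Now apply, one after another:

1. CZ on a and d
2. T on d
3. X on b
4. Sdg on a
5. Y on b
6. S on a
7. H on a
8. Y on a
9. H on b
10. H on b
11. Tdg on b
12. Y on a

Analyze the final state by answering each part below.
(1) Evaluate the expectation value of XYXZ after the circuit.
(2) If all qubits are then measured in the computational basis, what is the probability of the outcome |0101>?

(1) In the final state, XYXZ has expectation 0.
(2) Outcome |0101> occurs with probability 0.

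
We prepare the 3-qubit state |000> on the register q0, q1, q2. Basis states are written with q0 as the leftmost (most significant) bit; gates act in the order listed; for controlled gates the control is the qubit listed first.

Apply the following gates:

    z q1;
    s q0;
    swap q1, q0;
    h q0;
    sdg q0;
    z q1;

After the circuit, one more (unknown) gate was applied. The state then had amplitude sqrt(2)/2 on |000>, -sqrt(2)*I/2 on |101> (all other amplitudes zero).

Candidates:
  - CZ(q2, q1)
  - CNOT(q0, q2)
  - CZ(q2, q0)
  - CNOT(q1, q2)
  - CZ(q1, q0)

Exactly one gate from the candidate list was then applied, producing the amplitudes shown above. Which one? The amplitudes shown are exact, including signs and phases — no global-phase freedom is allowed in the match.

It was CNOT(q0, q2) that produced the state shown.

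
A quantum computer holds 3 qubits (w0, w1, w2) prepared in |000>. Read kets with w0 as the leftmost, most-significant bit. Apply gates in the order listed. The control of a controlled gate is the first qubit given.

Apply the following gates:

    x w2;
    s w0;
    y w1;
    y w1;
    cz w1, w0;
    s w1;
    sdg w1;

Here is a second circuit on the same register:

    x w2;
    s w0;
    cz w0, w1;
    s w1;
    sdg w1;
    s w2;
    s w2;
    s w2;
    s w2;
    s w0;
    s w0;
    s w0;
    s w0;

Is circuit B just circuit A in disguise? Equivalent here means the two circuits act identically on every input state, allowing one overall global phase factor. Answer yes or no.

Yes, they are equivalent — the unitaries differ by at most a global phase.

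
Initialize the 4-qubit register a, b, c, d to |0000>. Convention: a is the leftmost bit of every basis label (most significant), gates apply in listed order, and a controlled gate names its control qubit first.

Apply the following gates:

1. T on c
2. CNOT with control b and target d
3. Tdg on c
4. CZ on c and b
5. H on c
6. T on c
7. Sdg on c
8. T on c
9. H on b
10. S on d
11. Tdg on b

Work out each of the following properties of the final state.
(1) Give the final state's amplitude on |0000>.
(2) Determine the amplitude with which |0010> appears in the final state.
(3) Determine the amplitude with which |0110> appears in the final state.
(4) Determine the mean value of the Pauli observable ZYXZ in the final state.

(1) The amplitude on |0000> is 1/2.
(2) The final state's coefficient on |0010> equals 1/2.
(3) |0110> carries amplitude -exp(3*I*pi/4)/2 in the final state.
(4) The expectation value of ZYXZ is -sqrt(2)/2.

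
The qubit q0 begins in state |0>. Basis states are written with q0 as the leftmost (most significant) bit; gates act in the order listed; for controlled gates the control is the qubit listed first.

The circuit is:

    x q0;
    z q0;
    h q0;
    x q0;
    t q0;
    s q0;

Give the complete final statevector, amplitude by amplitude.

After the circuit, the state carries amplitude sqrt(2)/2 on |0>, -sqrt(2)*exp(3*I*pi/4)/2 on |1>.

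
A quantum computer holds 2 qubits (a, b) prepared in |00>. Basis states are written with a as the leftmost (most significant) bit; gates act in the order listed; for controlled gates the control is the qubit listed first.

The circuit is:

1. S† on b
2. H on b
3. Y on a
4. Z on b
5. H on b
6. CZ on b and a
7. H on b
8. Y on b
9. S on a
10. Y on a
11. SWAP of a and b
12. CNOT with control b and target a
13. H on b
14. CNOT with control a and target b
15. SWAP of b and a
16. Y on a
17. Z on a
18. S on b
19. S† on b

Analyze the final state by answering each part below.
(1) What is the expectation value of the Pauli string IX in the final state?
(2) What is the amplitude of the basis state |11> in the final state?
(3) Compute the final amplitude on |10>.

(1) The observable IX averages to 1. Key observation: gates 18-19 undo each other exactly, leaving only the rest of the circuit to track.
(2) The final state's coefficient on |11> equals -I/2.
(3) The final state's coefficient on |10> equals -I/2.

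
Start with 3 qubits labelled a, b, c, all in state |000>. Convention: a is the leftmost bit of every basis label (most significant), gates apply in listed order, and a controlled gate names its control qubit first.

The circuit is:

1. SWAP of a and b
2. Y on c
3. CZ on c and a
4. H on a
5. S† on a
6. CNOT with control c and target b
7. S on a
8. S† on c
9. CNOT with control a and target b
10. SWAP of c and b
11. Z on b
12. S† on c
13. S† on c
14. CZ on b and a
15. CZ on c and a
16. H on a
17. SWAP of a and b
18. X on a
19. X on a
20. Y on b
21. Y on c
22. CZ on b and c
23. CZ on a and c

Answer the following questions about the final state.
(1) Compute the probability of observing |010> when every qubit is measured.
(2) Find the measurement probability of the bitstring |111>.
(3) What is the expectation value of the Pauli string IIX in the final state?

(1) Outcome |010> occurs with probability 0.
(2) The probability of measuring |111> is 1/4.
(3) The expectation value of IIX is -1.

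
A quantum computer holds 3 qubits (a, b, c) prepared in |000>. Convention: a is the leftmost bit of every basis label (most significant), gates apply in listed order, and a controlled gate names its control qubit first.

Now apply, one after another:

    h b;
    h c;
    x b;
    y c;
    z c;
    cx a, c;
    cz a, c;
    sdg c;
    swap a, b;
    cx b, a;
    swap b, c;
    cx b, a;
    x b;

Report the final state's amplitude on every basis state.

The resulting statevector has amplitude -1/2 on |000>, 0 on |001>, -I/2 on |010>, 0 on |011>, -1/2 on |100>, 0 on |101>, -I/2 on |110>, 0 on |111>.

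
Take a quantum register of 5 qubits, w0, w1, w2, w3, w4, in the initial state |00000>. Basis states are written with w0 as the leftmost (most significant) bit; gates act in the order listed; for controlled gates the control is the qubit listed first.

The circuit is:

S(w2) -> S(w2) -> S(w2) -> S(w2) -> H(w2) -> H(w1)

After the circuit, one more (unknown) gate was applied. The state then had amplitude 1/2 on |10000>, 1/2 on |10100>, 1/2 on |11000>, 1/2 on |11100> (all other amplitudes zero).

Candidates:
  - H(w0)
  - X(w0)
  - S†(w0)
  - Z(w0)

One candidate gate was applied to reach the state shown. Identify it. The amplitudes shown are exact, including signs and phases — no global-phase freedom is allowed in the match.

The applied gate was X(w0). Key observation: gates 1-4 undo each other exactly, leaving only the rest of the circuit to track.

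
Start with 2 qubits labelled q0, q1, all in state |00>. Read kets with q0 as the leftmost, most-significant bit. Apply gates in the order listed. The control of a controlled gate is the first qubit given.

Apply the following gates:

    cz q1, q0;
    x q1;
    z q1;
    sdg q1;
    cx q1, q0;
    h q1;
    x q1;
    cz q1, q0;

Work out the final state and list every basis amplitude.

The final amplitudes are 0 on |00>, 0 on |01>, -sqrt(2)*I/2 on |10>, -sqrt(2)*I/2 on |11>.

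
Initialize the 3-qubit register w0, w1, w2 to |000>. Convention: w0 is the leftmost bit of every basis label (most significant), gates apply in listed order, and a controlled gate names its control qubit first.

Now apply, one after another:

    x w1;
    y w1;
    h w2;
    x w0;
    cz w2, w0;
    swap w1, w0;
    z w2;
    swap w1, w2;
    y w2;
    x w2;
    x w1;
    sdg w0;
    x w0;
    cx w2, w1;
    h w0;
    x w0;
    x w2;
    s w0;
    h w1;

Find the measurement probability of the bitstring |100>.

The probability of measuring |100> is 1/2.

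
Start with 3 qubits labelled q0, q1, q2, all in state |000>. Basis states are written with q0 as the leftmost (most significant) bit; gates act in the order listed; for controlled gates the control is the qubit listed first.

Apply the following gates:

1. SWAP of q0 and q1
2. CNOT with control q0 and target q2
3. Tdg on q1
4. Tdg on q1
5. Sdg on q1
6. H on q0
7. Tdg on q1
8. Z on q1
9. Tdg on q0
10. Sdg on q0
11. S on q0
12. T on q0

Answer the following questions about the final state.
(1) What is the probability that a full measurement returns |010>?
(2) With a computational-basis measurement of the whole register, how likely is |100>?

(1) A full measurement returns |010> with probability 0.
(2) A full measurement returns |100> with probability 1/2.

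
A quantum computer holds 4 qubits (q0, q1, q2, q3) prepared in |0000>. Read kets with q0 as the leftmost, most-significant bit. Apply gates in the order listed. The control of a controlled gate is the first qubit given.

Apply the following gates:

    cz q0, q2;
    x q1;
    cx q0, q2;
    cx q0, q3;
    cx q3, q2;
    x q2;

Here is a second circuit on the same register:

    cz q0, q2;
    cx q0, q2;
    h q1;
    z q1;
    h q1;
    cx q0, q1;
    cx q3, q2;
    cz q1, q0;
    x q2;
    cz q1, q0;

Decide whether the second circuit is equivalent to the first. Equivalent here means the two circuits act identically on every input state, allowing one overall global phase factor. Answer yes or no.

No: there is an input state on which the two circuits produce genuinely different outputs (not merely differing by a phase).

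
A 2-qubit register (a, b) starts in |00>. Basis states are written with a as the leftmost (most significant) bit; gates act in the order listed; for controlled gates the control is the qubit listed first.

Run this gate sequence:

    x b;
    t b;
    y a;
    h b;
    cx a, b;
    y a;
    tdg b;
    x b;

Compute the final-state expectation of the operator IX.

The observable IX averages to -sqrt(2)/2.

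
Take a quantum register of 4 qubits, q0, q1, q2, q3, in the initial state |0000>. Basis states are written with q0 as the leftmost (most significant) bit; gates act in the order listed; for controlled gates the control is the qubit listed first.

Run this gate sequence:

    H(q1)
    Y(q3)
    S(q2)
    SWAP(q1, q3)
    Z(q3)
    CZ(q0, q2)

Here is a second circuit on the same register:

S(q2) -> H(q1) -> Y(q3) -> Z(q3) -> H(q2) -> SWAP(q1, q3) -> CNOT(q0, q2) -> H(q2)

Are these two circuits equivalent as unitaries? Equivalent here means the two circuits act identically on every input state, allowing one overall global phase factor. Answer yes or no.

No — the two circuits implement different unitaries, even allowing a global phase.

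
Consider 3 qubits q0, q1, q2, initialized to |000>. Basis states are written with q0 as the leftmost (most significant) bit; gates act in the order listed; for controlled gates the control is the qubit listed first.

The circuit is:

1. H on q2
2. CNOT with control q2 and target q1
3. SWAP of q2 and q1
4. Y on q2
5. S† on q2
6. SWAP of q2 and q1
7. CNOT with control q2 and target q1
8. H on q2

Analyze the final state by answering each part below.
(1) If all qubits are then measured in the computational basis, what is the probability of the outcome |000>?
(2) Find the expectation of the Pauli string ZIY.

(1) A full measurement returns |000> with probability 0.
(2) The observable ZIY averages to 1.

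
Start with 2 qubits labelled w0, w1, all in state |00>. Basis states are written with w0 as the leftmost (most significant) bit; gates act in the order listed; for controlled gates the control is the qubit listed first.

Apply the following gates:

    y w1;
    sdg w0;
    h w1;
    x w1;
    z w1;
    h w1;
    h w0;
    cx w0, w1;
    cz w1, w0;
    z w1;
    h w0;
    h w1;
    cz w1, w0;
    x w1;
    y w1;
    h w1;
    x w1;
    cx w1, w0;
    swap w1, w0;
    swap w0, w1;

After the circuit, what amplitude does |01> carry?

The amplitude on |01> is -1/2.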